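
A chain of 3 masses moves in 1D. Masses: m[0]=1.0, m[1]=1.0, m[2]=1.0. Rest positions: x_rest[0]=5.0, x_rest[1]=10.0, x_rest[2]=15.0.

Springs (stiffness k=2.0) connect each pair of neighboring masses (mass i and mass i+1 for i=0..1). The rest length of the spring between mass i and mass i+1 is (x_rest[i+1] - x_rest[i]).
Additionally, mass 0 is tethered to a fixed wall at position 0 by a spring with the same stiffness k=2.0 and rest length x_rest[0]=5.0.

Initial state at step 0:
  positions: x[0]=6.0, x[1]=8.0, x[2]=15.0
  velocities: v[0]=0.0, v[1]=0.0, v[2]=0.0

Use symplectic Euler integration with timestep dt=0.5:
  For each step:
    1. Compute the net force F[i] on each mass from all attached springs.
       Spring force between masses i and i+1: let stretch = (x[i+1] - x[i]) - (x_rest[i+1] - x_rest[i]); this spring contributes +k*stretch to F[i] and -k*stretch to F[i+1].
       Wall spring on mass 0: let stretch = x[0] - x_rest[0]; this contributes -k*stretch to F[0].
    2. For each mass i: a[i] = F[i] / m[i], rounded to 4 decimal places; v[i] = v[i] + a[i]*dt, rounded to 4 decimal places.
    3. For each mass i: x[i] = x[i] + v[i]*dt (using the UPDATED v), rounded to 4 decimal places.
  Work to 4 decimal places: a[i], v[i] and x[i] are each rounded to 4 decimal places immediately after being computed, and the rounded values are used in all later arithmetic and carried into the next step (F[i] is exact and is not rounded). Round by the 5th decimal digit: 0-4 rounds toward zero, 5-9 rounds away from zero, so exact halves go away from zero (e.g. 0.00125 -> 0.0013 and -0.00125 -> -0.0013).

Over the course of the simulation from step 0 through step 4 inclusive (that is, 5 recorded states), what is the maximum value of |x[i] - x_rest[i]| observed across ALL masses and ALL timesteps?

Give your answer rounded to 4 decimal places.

Answer: 2.0625

Derivation:
Step 0: x=[6.0000 8.0000 15.0000] v=[0.0000 0.0000 0.0000]
Step 1: x=[4.0000 10.5000 14.0000] v=[-4.0000 5.0000 -2.0000]
Step 2: x=[3.2500 11.5000 13.7500] v=[-1.5000 2.0000 -0.5000]
Step 3: x=[5.0000 9.5000 14.8750] v=[3.5000 -4.0000 2.2500]
Step 4: x=[6.5000 7.9375 15.8125] v=[3.0000 -3.1250 1.8750]
Max displacement = 2.0625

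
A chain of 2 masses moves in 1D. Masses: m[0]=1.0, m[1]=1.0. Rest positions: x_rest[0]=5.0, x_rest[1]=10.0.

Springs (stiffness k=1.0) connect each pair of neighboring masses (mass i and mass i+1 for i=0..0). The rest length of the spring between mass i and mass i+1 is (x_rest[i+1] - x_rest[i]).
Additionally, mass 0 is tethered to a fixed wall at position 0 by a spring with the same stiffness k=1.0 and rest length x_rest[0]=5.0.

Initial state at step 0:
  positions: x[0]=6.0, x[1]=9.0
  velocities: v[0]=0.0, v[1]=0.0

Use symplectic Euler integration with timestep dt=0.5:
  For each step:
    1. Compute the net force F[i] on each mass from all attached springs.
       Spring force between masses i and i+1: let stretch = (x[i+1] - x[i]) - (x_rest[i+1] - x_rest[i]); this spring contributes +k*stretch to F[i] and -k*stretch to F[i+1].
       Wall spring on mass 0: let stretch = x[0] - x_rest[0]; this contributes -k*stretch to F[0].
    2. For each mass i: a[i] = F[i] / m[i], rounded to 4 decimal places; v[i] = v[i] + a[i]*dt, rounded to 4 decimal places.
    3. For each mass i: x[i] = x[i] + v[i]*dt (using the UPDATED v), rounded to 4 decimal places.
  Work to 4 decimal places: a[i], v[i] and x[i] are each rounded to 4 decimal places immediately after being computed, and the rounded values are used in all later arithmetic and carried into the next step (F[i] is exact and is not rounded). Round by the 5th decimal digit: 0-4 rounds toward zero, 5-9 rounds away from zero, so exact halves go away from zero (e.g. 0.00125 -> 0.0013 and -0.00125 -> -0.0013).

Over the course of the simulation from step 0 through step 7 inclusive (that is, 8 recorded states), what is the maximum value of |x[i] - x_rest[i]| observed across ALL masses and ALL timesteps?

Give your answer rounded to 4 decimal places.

Step 0: x=[6.0000 9.0000] v=[0.0000 0.0000]
Step 1: x=[5.2500 9.5000] v=[-1.5000 1.0000]
Step 2: x=[4.2500 10.1875] v=[-2.0000 1.3750]
Step 3: x=[3.6719 10.6407] v=[-1.1563 0.9063]
Step 4: x=[3.9180 10.6017] v=[0.4922 -0.0781]
Step 5: x=[4.8556 10.1417] v=[1.8751 -0.9200]
Step 6: x=[5.9008 9.6102] v=[2.0904 -1.0631]
Step 7: x=[6.3982 9.4013] v=[0.9947 -0.4178]
Max displacement = 1.3982

Answer: 1.3982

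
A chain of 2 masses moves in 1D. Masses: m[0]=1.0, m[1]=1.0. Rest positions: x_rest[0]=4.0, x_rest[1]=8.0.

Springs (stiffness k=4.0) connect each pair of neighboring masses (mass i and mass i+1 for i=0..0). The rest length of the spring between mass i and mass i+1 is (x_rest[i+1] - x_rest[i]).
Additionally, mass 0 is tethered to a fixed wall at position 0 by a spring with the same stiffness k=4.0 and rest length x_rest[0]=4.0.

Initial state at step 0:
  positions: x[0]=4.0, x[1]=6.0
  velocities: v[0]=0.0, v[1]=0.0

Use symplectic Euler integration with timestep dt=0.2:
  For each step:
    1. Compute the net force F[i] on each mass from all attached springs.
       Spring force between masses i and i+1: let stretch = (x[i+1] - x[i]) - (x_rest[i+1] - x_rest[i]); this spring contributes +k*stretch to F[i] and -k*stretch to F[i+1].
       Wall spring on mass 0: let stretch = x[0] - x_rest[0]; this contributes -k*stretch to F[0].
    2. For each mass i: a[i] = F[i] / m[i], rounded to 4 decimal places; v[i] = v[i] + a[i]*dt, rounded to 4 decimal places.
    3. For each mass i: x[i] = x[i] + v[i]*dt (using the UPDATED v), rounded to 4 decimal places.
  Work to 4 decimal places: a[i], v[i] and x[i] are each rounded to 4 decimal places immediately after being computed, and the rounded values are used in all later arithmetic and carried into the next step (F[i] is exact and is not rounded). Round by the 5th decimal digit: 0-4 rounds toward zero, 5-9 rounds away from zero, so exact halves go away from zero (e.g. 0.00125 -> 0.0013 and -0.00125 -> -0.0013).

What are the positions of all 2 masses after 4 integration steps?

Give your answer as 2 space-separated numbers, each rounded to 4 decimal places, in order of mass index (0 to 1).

Step 0: x=[4.0000 6.0000] v=[0.0000 0.0000]
Step 1: x=[3.6800 6.3200] v=[-1.6000 1.6000]
Step 2: x=[3.1936 6.8576] v=[-2.4320 2.6880]
Step 3: x=[2.7825 7.4490] v=[-2.0557 2.9568]
Step 4: x=[2.6728 7.9337] v=[-0.5485 2.4236]

Answer: 2.6728 7.9337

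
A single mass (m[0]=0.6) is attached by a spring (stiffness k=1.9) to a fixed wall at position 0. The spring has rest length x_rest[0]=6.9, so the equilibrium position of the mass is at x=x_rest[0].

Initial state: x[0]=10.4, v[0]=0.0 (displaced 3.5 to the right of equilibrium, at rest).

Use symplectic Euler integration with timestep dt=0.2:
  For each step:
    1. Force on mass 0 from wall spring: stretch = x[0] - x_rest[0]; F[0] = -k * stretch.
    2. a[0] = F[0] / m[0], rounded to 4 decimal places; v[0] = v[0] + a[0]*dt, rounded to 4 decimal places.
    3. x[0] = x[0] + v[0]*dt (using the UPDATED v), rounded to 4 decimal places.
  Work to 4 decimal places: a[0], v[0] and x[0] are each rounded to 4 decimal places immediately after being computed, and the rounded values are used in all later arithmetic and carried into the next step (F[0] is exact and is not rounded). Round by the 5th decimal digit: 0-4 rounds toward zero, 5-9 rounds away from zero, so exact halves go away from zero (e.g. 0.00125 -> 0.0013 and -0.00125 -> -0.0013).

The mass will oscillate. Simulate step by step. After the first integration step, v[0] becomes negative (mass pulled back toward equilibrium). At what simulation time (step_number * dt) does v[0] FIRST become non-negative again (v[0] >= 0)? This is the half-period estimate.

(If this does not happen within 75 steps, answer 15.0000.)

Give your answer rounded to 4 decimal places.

Answer: 1.8000

Derivation:
Step 0: x=[10.4000] v=[0.0000]
Step 1: x=[9.9567] v=[-2.2167]
Step 2: x=[9.1262] v=[-4.1526]
Step 3: x=[8.0137] v=[-5.5625]
Step 4: x=[6.7601] v=[-6.2678]
Step 5: x=[5.5243] v=[-6.1792]
Step 6: x=[4.4627] v=[-5.3079]
Step 7: x=[3.7098] v=[-3.7643]
Step 8: x=[3.3610] v=[-1.7438]
Step 9: x=[3.4605] v=[0.4976]
First v>=0 after going negative at step 9, time=1.8000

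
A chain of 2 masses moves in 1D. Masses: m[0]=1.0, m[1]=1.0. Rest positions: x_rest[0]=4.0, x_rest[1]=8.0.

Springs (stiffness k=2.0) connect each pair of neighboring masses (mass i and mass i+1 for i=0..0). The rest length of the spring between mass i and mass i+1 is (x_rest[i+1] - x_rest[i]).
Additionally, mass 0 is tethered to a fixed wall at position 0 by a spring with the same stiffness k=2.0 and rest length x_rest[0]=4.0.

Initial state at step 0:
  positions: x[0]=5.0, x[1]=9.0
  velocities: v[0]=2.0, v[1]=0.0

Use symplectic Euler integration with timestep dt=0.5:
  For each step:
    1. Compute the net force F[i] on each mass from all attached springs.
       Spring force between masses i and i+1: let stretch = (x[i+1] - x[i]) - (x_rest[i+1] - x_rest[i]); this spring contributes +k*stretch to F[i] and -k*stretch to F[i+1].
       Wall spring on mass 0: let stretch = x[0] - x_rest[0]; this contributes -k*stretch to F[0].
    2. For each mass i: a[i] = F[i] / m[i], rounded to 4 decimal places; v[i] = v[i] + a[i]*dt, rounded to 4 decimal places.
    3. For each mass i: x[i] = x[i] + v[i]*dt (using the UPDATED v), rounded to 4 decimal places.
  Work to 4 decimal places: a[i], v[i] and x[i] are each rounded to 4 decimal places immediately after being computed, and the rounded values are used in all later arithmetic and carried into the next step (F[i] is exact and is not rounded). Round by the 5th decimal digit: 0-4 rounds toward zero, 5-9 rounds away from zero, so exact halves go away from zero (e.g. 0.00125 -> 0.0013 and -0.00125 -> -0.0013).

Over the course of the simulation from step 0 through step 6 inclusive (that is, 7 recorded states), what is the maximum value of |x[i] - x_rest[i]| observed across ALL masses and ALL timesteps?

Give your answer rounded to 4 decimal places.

Answer: 1.5000

Derivation:
Step 0: x=[5.0000 9.0000] v=[2.0000 0.0000]
Step 1: x=[5.5000 9.0000] v=[1.0000 0.0000]
Step 2: x=[5.0000 9.2500] v=[-1.0000 0.5000]
Step 3: x=[4.1250 9.3750] v=[-1.7500 0.2500]
Step 4: x=[3.8125 8.8750] v=[-0.6250 -1.0000]
Step 5: x=[4.1250 7.8438] v=[0.6250 -2.0625]
Step 6: x=[4.2344 6.9532] v=[0.2188 -1.7813]
Max displacement = 1.5000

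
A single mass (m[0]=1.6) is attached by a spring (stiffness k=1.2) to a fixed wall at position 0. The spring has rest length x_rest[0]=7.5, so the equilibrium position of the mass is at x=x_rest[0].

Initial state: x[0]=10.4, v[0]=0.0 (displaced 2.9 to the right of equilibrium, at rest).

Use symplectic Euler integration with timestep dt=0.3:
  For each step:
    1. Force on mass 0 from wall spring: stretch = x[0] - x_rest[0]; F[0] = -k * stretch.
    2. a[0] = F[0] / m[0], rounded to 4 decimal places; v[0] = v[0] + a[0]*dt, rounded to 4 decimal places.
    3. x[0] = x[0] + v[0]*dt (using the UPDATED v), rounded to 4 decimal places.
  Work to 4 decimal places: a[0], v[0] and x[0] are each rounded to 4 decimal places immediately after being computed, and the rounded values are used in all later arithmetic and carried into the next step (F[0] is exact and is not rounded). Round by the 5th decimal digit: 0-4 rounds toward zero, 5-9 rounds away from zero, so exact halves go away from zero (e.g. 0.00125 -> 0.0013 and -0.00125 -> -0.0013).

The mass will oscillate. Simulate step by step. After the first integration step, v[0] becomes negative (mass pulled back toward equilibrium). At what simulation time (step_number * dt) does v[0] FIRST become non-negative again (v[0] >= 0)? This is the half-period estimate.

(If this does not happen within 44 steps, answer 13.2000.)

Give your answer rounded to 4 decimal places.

Step 0: x=[10.4000] v=[0.0000]
Step 1: x=[10.2043] v=[-0.6525]
Step 2: x=[9.8260] v=[-1.2610]
Step 3: x=[9.2907] v=[-1.7844]
Step 4: x=[8.6345] v=[-2.1873]
Step 5: x=[7.9017] v=[-2.4426]
Step 6: x=[7.1418] v=[-2.5330]
Step 7: x=[6.4061] v=[-2.4524]
Step 8: x=[5.7442] v=[-2.2063]
Step 9: x=[5.2008] v=[-1.8112]
Step 10: x=[4.8126] v=[-1.2939]
Step 11: x=[4.6058] v=[-0.6892]
Step 12: x=[4.5944] v=[-0.0380]
Step 13: x=[4.7791] v=[0.6158]
First v>=0 after going negative at step 13, time=3.9000

Answer: 3.9000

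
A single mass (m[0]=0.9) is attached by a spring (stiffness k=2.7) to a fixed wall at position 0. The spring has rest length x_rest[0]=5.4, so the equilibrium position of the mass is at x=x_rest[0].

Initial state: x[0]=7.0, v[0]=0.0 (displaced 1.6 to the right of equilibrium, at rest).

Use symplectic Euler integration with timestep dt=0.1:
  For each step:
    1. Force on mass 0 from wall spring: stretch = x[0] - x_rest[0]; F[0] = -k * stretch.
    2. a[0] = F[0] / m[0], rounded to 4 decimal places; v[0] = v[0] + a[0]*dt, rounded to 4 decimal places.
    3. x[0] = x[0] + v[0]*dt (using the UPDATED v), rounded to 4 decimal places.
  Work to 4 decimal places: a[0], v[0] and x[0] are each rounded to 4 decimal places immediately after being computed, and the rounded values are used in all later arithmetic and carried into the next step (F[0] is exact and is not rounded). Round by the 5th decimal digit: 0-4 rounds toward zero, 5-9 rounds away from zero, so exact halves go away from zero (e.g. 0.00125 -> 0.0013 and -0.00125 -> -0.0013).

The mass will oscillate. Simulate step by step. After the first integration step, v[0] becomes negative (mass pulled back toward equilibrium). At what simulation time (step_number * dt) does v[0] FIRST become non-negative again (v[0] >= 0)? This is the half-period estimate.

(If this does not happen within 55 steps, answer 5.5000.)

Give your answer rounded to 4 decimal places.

Answer: 1.9000

Derivation:
Step 0: x=[7.0000] v=[0.0000]
Step 1: x=[6.9520] v=[-0.4800]
Step 2: x=[6.8574] v=[-0.9456]
Step 3: x=[6.7191] v=[-1.3828]
Step 4: x=[6.5413] v=[-1.7785]
Step 5: x=[6.3292] v=[-2.1209]
Step 6: x=[6.0892] v=[-2.3997]
Step 7: x=[5.8286] v=[-2.6065]
Step 8: x=[5.5551] v=[-2.7351]
Step 9: x=[5.2769] v=[-2.7816]
Step 10: x=[5.0024] v=[-2.7447]
Step 11: x=[4.7399] v=[-2.6254]
Step 12: x=[4.4972] v=[-2.4274]
Step 13: x=[4.2815] v=[-2.1566]
Step 14: x=[4.0994] v=[-1.8211]
Step 15: x=[3.9563] v=[-1.4309]
Step 16: x=[3.8565] v=[-0.9978]
Step 17: x=[3.8030] v=[-0.5348]
Step 18: x=[3.7974] v=[-0.0557]
Step 19: x=[3.8399] v=[0.4251]
First v>=0 after going negative at step 19, time=1.9000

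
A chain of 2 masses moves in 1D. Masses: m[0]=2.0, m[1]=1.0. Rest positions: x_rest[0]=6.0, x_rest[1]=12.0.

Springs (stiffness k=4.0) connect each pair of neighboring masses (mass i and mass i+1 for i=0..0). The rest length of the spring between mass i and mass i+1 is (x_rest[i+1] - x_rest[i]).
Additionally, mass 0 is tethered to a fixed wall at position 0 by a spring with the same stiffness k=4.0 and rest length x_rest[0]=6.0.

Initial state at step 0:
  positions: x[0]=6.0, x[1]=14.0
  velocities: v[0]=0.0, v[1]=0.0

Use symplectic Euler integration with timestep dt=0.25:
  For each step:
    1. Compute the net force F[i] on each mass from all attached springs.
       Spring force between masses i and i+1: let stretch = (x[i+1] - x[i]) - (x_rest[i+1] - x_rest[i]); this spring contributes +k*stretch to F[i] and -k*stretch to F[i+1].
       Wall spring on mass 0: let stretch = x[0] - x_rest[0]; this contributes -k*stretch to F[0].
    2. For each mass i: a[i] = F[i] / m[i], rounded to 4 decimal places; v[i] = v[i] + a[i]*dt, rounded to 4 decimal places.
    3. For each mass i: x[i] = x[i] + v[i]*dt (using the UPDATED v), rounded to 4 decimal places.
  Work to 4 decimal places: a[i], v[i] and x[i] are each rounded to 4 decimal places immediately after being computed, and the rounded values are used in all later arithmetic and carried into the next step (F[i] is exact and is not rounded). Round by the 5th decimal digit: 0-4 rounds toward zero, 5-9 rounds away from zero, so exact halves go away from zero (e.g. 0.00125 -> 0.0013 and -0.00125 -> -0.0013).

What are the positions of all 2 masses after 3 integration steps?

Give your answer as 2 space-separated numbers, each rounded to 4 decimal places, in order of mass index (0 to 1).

Step 0: x=[6.0000 14.0000] v=[0.0000 0.0000]
Step 1: x=[6.2500 13.5000] v=[1.0000 -2.0000]
Step 2: x=[6.6250 12.6875] v=[1.5000 -3.2500]
Step 3: x=[6.9297 11.8594] v=[1.2188 -3.3125]

Answer: 6.9297 11.8594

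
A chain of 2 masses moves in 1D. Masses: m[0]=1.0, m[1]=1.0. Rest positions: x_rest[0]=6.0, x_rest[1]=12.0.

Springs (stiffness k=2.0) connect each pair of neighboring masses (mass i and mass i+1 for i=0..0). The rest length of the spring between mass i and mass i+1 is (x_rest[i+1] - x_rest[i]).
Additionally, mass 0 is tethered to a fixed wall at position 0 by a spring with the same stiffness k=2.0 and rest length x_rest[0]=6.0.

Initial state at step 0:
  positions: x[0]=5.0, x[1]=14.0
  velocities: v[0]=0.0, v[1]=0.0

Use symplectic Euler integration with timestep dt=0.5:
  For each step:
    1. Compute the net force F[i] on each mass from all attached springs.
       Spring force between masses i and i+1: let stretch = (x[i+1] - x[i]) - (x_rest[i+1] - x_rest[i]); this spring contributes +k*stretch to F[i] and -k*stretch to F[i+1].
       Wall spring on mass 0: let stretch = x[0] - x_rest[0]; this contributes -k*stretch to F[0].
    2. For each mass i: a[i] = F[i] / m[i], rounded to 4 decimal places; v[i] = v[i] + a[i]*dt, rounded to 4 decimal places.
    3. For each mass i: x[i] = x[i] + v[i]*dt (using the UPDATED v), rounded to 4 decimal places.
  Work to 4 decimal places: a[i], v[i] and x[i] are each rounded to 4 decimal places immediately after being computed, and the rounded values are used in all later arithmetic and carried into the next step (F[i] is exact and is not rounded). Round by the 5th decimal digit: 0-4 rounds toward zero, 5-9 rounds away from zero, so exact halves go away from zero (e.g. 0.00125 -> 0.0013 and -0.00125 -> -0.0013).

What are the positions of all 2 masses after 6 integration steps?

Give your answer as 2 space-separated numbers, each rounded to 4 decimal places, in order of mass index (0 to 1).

Step 0: x=[5.0000 14.0000] v=[0.0000 0.0000]
Step 1: x=[7.0000 12.5000] v=[4.0000 -3.0000]
Step 2: x=[8.2500 11.2500] v=[2.5000 -2.5000]
Step 3: x=[6.8750 11.5000] v=[-2.7500 0.5000]
Step 4: x=[4.3750 12.4375] v=[-5.0000 1.8750]
Step 5: x=[3.7188 12.3438] v=[-1.3125 -0.1875]
Step 6: x=[5.5157 10.9376] v=[3.5937 -2.8125]

Answer: 5.5157 10.9376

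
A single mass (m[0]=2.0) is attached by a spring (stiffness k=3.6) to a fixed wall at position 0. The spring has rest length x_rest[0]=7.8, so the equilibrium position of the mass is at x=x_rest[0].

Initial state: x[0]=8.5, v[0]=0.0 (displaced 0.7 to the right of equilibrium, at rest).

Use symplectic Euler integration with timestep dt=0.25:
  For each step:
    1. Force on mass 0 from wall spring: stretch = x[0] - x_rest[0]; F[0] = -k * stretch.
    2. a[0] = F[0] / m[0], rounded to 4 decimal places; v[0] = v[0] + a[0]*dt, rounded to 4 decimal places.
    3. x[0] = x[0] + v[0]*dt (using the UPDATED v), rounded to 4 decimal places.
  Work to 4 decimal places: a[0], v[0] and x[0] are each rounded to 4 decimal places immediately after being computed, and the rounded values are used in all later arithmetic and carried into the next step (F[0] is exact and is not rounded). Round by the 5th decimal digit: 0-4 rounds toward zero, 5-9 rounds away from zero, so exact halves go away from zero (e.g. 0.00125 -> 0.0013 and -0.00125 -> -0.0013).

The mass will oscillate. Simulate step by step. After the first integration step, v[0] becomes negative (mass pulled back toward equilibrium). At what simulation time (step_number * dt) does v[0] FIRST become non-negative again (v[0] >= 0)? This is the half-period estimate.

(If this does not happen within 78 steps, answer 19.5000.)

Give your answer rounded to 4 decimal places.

Answer: 2.5000

Derivation:
Step 0: x=[8.5000] v=[0.0000]
Step 1: x=[8.4213] v=[-0.3150]
Step 2: x=[8.2727] v=[-0.5946]
Step 3: x=[8.0709] v=[-0.8073]
Step 4: x=[7.8386] v=[-0.9292]
Step 5: x=[7.6020] v=[-0.9466]
Step 6: x=[7.3876] v=[-0.8575]
Step 7: x=[7.2196] v=[-0.6719]
Step 8: x=[7.1169] v=[-0.4107]
Step 9: x=[7.0911] v=[-0.1033]
Step 10: x=[7.1450] v=[0.2157]
First v>=0 after going negative at step 10, time=2.5000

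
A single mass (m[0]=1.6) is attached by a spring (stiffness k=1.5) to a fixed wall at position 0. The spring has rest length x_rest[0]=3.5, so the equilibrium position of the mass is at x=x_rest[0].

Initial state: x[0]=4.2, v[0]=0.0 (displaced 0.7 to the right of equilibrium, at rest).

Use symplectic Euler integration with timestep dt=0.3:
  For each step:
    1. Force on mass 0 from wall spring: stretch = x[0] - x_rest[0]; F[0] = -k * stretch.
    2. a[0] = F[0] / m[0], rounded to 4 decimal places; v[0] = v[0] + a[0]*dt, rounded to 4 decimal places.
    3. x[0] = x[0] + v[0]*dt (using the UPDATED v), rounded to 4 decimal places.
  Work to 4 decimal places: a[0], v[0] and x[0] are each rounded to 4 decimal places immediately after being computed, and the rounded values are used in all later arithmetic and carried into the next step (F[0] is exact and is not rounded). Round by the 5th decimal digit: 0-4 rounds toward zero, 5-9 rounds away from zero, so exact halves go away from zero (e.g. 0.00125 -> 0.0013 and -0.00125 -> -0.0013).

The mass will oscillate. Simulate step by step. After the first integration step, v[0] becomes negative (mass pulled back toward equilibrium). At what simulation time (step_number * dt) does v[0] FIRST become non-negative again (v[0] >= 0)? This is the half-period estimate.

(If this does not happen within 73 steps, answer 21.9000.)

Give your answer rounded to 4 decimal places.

Answer: 3.3000

Derivation:
Step 0: x=[4.2000] v=[0.0000]
Step 1: x=[4.1409] v=[-0.1969]
Step 2: x=[4.0278] v=[-0.3771]
Step 3: x=[3.8702] v=[-0.5255]
Step 4: x=[3.6813] v=[-0.6296]
Step 5: x=[3.4771] v=[-0.6806]
Step 6: x=[3.2748] v=[-0.6742]
Step 7: x=[3.0915] v=[-0.6109]
Step 8: x=[2.9427] v=[-0.4960]
Step 9: x=[2.8409] v=[-0.3393]
Step 10: x=[2.7947] v=[-0.1539]
Step 11: x=[2.8081] v=[0.0445]
First v>=0 after going negative at step 11, time=3.3000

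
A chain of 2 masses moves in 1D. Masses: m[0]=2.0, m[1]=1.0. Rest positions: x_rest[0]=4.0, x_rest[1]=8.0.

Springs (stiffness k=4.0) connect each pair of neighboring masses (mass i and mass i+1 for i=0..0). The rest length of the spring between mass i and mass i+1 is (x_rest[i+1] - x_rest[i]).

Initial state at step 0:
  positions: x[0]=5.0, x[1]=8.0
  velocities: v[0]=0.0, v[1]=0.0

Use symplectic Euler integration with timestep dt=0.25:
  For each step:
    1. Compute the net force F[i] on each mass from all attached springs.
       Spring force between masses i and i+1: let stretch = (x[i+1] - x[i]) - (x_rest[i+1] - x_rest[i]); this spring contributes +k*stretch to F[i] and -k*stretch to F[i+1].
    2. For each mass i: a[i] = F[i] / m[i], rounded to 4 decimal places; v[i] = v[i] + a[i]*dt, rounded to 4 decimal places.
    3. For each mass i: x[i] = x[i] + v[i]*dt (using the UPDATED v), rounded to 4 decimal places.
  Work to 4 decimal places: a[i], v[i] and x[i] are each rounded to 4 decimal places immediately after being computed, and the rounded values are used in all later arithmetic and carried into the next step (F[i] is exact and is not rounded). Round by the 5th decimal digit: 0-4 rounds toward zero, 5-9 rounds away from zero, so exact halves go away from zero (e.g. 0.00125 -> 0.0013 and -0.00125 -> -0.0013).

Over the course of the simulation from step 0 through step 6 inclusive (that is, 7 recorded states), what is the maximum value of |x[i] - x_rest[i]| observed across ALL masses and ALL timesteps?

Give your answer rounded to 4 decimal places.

Step 0: x=[5.0000 8.0000] v=[0.0000 0.0000]
Step 1: x=[4.8750 8.2500] v=[-0.5000 1.0000]
Step 2: x=[4.6719 8.6563] v=[-0.8125 1.6250]
Step 3: x=[4.4668 9.0665] v=[-0.8203 1.6406]
Step 4: x=[4.3367 9.3267] v=[-0.5205 1.0409]
Step 5: x=[4.3303 9.3394] v=[-0.0255 0.0509]
Step 6: x=[4.4501 9.0999] v=[0.4791 -0.9582]
Max displacement = 1.3394

Answer: 1.3394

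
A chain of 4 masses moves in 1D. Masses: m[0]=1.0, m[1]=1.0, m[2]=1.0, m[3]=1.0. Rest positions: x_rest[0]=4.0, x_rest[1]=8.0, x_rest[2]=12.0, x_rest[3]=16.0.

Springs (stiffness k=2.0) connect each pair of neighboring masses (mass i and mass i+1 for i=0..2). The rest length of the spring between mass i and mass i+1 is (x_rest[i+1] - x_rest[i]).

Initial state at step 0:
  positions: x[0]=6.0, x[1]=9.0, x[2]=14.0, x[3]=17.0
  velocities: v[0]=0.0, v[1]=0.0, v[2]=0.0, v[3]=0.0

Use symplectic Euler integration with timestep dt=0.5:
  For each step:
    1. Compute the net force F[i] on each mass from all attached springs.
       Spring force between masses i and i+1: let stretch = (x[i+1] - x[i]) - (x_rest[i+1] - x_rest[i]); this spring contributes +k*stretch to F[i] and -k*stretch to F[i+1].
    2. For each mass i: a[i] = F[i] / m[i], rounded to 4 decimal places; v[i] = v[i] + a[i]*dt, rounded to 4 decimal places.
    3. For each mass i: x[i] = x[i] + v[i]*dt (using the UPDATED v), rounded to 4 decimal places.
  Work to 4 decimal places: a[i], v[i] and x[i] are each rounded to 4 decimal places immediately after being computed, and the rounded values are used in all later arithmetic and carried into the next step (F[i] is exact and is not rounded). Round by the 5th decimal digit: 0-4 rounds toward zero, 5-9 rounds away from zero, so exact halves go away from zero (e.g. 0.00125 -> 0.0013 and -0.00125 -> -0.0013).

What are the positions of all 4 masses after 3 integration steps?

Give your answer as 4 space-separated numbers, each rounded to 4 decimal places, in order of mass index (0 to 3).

Answer: 5.5000 9.2500 13.7500 17.5000

Derivation:
Step 0: x=[6.0000 9.0000 14.0000 17.0000] v=[0.0000 0.0000 0.0000 0.0000]
Step 1: x=[5.5000 10.0000 13.0000 17.5000] v=[-1.0000 2.0000 -2.0000 1.0000]
Step 2: x=[5.2500 10.2500 12.7500 17.7500] v=[-0.5000 0.5000 -0.5000 0.5000]
Step 3: x=[5.5000 9.2500 13.7500 17.5000] v=[0.5000 -2.0000 2.0000 -0.5000]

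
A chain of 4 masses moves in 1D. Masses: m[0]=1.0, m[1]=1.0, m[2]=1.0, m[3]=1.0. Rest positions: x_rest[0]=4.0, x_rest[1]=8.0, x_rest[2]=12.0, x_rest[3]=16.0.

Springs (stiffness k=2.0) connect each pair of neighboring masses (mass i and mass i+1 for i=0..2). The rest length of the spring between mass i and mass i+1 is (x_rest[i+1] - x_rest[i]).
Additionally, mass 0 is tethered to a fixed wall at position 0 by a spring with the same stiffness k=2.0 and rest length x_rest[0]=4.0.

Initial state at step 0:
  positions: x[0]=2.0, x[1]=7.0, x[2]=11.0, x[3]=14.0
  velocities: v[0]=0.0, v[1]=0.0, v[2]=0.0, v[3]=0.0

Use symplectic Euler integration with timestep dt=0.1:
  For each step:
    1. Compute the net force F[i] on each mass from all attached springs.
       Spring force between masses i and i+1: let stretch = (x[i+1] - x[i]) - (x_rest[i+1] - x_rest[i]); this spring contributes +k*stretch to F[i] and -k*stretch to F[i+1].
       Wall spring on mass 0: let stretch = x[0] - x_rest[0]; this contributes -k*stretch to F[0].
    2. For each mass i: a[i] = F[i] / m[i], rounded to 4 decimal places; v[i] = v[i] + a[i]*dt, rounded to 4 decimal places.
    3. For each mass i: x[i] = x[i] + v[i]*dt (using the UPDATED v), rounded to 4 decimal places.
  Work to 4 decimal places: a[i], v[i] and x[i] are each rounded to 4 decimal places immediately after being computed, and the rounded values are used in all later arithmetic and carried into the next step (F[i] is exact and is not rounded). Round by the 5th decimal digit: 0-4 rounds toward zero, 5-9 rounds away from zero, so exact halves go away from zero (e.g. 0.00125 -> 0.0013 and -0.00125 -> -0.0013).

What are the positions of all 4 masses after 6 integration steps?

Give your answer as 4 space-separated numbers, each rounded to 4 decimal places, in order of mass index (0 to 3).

Answer: 3.0758 6.6836 10.6347 14.3667

Derivation:
Step 0: x=[2.0000 7.0000 11.0000 14.0000] v=[0.0000 0.0000 0.0000 0.0000]
Step 1: x=[2.0600 6.9800 10.9800 14.0200] v=[0.6000 -0.2000 -0.2000 0.2000]
Step 2: x=[2.1772 6.9416 10.9408 14.0592] v=[1.1720 -0.3840 -0.3920 0.3920]
Step 3: x=[2.3461 6.8879 10.8840 14.1160] v=[1.6894 -0.5370 -0.5682 0.5683]
Step 4: x=[2.5590 6.8233 10.8119 14.1882] v=[2.1285 -0.6461 -0.7210 0.7219]
Step 5: x=[2.8060 6.7532 10.7276 14.2729] v=[2.4696 -0.7012 -0.8435 0.8466]
Step 6: x=[3.0758 6.6836 10.6347 14.3667] v=[2.6978 -0.6958 -0.9293 0.9375]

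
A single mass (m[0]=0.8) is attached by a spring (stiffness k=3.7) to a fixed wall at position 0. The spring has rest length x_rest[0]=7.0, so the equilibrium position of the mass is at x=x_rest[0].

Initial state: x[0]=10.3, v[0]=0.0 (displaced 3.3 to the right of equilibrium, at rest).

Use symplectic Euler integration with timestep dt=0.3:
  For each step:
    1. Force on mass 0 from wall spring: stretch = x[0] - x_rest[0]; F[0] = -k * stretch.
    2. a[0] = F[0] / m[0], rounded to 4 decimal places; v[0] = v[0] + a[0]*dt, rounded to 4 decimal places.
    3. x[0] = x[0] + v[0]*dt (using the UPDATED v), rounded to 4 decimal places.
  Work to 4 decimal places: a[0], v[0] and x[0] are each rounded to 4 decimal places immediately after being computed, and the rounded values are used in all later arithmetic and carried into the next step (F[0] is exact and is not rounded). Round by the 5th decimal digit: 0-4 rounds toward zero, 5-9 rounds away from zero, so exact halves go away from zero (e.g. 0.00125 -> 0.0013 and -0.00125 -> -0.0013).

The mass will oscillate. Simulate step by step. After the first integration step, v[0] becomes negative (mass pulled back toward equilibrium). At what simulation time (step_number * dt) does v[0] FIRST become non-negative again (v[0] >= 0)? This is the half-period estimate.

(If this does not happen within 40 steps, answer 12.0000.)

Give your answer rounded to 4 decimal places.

Answer: 1.5000

Derivation:
Step 0: x=[10.3000] v=[0.0000]
Step 1: x=[8.9264] v=[-4.5788]
Step 2: x=[6.7509] v=[-7.2517]
Step 3: x=[4.6791] v=[-6.9061]
Step 4: x=[3.5734] v=[-3.6858]
Step 5: x=[3.8940] v=[1.0686]
First v>=0 after going negative at step 5, time=1.5000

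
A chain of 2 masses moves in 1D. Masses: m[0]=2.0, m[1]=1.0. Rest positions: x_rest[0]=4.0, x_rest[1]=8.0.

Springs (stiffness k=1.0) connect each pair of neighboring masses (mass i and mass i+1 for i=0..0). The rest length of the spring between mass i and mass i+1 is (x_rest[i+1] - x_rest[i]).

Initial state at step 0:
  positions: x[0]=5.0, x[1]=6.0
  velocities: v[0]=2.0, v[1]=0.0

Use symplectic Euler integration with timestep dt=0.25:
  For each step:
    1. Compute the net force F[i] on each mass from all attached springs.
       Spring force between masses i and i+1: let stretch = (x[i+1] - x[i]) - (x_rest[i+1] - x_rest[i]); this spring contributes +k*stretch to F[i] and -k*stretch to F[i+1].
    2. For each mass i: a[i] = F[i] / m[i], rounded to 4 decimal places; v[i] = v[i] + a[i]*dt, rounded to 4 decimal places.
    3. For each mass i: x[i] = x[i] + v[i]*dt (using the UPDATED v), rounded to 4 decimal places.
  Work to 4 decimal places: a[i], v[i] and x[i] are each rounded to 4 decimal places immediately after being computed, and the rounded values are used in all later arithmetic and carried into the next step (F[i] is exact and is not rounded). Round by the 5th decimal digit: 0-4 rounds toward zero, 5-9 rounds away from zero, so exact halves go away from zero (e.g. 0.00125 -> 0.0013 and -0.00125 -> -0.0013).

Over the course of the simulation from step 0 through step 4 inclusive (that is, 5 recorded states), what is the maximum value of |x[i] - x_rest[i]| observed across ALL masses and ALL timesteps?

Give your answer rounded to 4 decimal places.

Step 0: x=[5.0000 6.0000] v=[2.0000 0.0000]
Step 1: x=[5.4063 6.1875] v=[1.6250 0.7500]
Step 2: x=[5.7120 6.5762] v=[1.2227 1.5547]
Step 3: x=[5.9197 7.1609] v=[0.8307 2.3387]
Step 4: x=[6.0412 7.9180] v=[0.4859 3.0284]
Max displacement = 2.0412

Answer: 2.0412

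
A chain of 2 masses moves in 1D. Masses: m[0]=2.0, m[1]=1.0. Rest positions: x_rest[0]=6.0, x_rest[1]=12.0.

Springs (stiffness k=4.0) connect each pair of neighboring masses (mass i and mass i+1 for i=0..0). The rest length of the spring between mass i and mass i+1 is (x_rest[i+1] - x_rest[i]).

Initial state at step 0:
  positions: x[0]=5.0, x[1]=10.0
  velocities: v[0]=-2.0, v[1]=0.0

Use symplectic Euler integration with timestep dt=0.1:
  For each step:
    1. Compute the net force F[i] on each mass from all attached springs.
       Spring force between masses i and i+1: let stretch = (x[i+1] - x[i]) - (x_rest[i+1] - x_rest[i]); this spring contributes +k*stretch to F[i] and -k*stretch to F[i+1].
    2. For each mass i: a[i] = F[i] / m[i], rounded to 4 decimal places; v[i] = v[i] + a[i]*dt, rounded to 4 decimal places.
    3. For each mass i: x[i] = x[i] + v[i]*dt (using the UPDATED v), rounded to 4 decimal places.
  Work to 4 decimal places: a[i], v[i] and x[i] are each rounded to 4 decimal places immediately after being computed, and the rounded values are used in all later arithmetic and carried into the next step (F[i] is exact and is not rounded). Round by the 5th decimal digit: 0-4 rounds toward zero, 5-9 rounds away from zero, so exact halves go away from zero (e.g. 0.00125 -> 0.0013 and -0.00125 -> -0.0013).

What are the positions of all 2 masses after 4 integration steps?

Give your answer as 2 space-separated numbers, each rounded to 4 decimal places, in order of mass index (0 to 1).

Step 0: x=[5.0000 10.0000] v=[-2.0000 0.0000]
Step 1: x=[4.7800 10.0400] v=[-2.2000 0.4000]
Step 2: x=[4.5452 10.1096] v=[-2.3480 0.6960]
Step 3: x=[4.3017 10.1966] v=[-2.4351 0.8702]
Step 4: x=[4.0561 10.2878] v=[-2.4561 0.9122]

Answer: 4.0561 10.2878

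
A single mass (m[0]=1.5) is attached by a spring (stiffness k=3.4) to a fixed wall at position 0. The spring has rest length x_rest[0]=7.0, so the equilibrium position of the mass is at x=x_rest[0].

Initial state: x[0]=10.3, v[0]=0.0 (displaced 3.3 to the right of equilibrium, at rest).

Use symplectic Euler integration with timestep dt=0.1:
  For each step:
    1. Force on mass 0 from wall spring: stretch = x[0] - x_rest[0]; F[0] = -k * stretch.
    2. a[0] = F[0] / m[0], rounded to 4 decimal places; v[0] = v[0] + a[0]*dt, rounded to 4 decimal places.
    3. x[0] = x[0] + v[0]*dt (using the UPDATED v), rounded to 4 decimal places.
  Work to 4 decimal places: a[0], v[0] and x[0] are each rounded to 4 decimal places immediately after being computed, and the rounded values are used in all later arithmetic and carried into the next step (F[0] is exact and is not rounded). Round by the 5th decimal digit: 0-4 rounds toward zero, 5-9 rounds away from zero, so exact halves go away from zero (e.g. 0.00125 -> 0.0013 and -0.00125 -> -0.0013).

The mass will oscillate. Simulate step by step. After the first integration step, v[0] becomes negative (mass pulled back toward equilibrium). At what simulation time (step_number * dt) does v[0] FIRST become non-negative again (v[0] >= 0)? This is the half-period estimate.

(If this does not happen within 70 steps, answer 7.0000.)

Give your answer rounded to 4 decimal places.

Answer: 2.1000

Derivation:
Step 0: x=[10.3000] v=[0.0000]
Step 1: x=[10.2252] v=[-0.7480]
Step 2: x=[10.0773] v=[-1.4791]
Step 3: x=[9.8596] v=[-2.1766]
Step 4: x=[9.5771] v=[-2.8248]
Step 5: x=[9.2362] v=[-3.4089]
Step 6: x=[8.8446] v=[-3.9158]
Step 7: x=[8.4112] v=[-4.3339]
Step 8: x=[7.9458] v=[-4.6538]
Step 9: x=[7.4590] v=[-4.8682]
Step 10: x=[6.9618] v=[-4.9722]
Step 11: x=[6.4655] v=[-4.9635]
Step 12: x=[5.9813] v=[-4.8424]
Step 13: x=[5.5202] v=[-4.6115]
Step 14: x=[5.0926] v=[-4.2761]
Step 15: x=[4.7082] v=[-3.8438]
Step 16: x=[4.3758] v=[-3.3243]
Step 17: x=[4.1029] v=[-2.7295]
Step 18: x=[3.8956] v=[-2.0728]
Step 19: x=[3.7587] v=[-1.3691]
Step 20: x=[3.6953] v=[-0.6344]
Step 21: x=[3.7068] v=[0.1147]
First v>=0 after going negative at step 21, time=2.1000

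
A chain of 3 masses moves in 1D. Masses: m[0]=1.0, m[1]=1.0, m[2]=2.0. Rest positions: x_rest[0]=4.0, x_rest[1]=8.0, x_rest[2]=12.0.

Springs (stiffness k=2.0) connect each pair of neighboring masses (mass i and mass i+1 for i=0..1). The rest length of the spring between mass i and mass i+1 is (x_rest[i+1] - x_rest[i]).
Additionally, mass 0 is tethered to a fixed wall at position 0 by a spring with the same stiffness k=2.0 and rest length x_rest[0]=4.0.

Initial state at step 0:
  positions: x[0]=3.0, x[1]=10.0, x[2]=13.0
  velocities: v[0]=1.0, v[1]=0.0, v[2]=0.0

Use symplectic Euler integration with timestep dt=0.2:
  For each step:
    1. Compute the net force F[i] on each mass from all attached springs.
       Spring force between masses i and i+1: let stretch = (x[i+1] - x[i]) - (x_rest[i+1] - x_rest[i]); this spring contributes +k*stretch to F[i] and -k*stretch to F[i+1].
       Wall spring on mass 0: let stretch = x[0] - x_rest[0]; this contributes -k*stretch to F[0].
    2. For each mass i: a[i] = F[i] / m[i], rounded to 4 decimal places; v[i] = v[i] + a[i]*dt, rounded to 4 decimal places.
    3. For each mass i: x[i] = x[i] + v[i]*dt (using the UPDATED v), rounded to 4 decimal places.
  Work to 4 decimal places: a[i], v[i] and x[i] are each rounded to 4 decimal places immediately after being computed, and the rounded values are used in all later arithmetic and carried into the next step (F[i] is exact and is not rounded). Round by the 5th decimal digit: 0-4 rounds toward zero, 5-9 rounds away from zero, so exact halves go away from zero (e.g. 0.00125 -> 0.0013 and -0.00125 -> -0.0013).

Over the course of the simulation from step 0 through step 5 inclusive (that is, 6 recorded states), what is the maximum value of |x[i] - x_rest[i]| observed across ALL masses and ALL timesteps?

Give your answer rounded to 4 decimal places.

Answer: 2.0783

Derivation:
Step 0: x=[3.0000 10.0000 13.0000] v=[1.0000 0.0000 0.0000]
Step 1: x=[3.5200 9.6800 13.0400] v=[2.6000 -1.6000 0.2000]
Step 2: x=[4.2512 9.1360 13.1056] v=[3.6560 -2.7200 0.3280]
Step 3: x=[5.0331 8.5188 13.1724] v=[3.9094 -3.0861 0.3341]
Step 4: x=[5.6912 7.9950 13.2131] v=[3.2904 -2.6189 0.2034]
Step 5: x=[6.0783 7.7044 13.2051] v=[1.9354 -1.4532 -0.0402]
Max displacement = 2.0783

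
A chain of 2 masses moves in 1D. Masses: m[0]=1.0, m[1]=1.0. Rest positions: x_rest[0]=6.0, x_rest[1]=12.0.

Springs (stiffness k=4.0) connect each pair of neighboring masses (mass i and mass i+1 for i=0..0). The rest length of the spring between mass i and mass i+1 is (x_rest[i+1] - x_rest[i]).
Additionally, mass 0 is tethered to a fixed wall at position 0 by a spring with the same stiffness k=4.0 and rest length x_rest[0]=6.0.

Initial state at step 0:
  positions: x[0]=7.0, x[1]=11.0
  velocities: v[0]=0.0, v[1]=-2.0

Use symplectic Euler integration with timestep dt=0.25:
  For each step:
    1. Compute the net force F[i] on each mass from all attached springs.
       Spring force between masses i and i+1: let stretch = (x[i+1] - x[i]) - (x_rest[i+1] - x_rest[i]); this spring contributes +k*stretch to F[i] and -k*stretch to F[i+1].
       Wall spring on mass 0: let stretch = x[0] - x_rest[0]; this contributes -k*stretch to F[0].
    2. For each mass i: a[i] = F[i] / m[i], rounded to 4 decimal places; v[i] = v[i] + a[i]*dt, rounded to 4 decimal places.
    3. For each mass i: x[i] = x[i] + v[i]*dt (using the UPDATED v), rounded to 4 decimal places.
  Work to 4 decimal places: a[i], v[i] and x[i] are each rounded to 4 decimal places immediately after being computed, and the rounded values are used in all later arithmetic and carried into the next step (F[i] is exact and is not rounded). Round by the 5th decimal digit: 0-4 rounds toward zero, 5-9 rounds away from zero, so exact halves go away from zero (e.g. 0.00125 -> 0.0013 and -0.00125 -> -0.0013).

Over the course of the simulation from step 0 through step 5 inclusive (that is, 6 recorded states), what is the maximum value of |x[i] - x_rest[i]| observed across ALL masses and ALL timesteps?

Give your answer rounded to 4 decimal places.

Answer: 1.8320

Derivation:
Step 0: x=[7.0000 11.0000] v=[0.0000 -2.0000]
Step 1: x=[6.2500 11.0000] v=[-3.0000 0.0000]
Step 2: x=[5.1250 11.3125] v=[-4.5000 1.2500]
Step 3: x=[4.2656 11.5781] v=[-3.4375 1.0625]
Step 4: x=[4.1680 11.5156] v=[-0.3906 -0.2500]
Step 5: x=[4.8653 11.1162] v=[2.7890 -1.5976]
Max displacement = 1.8320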